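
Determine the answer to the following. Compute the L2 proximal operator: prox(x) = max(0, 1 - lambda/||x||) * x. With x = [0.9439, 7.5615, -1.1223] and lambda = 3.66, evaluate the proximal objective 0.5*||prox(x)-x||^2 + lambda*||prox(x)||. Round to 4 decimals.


Step 1: Compute ||x||.
||x|| = 7.7024
Step 2: Compute scaling factor.
scale = max(0, 1 - 3.66/7.7024) = 0.5248
Step 3: prox(x) = [0.4954, 3.9684, -0.589]
||prox(x)|| = 4.0424
Step 4: Proximal objective.
0.5*||prox-x||^2 = 6.6978
lambda*||prox|| = 14.7952
Total = 21.4929


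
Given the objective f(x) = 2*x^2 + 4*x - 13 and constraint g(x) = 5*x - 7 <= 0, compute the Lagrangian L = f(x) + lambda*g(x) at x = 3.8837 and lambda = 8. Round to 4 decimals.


Step 1: Evaluate f(x).
f(3.8837) = 2*3.8837^2 + 4*3.8837 - 13 = 32.7011
Step 2: Evaluate g(x).
g(3.8837) = 5*3.8837 - 7 = 12.4185
Step 3: Compute Lagrangian.
L = 32.7011 + 8*12.4185 = 132.0491


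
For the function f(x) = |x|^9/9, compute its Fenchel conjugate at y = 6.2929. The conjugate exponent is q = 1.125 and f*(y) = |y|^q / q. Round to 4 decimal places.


The conjugate exponent q satisfies 1/p + 1/q = 1.
p = 9, so q = 9/(9 - 1) = 1.125
|y|^q = 6.2929^1.125 = 7.9197
f*(6.2929) = 7.9197 / 1.125 = 7.0397


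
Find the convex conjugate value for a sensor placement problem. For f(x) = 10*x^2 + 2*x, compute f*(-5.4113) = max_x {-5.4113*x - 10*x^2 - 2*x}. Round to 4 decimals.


f*(y) = sup_x {y*x - a*x^2 - b*x} = sup_x {(y-b)*x - a*x^2}
FOC: (y - b) - 2a*x = 0 => x* = (y - b)/(2a)
x* = (-5.4113 - 2)/(2*10) = -0.3706
f*(-5.4113) = (y-b)^2/(4a) = (-5.4113 - 2)^2/(4*10)
= 54.9274/40 = 1.3732


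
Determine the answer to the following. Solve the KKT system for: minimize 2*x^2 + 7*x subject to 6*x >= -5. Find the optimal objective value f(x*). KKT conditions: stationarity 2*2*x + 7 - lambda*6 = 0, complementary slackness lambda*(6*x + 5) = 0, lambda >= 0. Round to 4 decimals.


Step 1: Try lambda = 0 (constraint inactive).
x_unc = -7/(2*2) = -1.75
Check: 6*-1.75 = -10.5 < -5 -- violated!
Step 2: Constraint must be active: 6*x = -5
x* = -5/6 = -0.8333 (rounded; the exact value -5/6 is used below)
lambda = (2*2*(-5/6) + 7)/6 = 0.6111
Step 3: Compute optimal value.
f(x*) = 2*(-5/6)^2 + 7*(-5/6) = -4.4444


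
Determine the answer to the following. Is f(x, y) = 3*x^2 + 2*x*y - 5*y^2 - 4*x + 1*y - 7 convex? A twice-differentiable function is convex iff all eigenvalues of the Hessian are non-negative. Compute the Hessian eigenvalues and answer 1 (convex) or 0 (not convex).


The Hessian of f(x,y) = 3*x^2 + 2*x*y - 5*y^2 - 4*x + 1*y - 7 is:
H = [[6, 2], [2, -10]]
Trace = 6 - 10 = -4
Determinant = 6*-10 - (2)^2 = -64
Discriminant = (-4)^2 - 4*-64 = 272.0
Eigenvalues: lambda_1 = -10.2462, lambda_2 = 6.2462
The function is not convex.

0


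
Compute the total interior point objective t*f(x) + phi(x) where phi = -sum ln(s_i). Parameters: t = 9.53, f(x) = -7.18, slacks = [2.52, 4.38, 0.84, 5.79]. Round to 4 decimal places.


Step 1: Compute log-barrier.
ln values: [0.9243, 1.477, -0.1744, 1.7561]
phi = -(0.9243 + 1.477 - 0.1744 + 1.7561) = -3.9831
Step 2: Compute augmented objective.
t*f(x) = 9.53*-7.18 = -68.4254
Total = -68.4254 - 3.9831 = -72.4085


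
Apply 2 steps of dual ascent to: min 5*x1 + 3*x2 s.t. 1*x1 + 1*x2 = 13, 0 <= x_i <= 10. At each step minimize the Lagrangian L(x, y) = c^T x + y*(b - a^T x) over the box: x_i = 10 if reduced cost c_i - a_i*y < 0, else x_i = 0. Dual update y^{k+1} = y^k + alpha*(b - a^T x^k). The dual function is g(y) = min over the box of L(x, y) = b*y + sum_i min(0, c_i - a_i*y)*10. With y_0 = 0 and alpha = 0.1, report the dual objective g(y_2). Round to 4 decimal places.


Dual ascent for LP: min 5*x1 + 3*x2, 1*x1 + 1*x2 = 13, 0 <= x_i <= 10
Step 1: y^k = 0.0, reduced costs: (5.0, 3.0)
  x^k = (0.0, 0.0), subgradient = b - a^T x = 13.0
  y^{k+1} = 0.0 + 0.1*13.0 = 1.3
Step 2: y^k = 1.3, reduced costs: (3.7, 1.7)
  x^k = (0.0, 0.0), subgradient = b - a^T x = 13.0
  y^{k+1} = 1.3 + 0.1*13.0 = 2.6
Dual objective at y_2 = 2.6: reduced costs (2.4, 0.4), box minimizer x = (0.0, 0.0)
g(y_2) = b*y + (c1 - a1*y)*x1 + (c2 - a2*y)*x2 = 13*2.6 + 2.4*0.0 + 0.4*0.0 = 33.8 + 0.0 + 0.0 = 33.8


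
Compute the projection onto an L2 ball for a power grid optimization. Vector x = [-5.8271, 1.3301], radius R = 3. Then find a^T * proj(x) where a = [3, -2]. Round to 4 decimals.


Step 1: Compute ||x|| (intermediates to 6 decimals).
||x|| = sqrt((-5.8271)^2 + 1.3301^2) = 5.976978
Step 2: Project.
Since ||x|| > R, scale = R/||x|| = 3/5.976978 = 0.501926, proj(x) = scale * x
proj(x) = [-2.924773, 0.667612]
Step 3: Dot product.
a^T * proj(x) = 3*(-2.924773) - 2*0.667612 = -10.1095


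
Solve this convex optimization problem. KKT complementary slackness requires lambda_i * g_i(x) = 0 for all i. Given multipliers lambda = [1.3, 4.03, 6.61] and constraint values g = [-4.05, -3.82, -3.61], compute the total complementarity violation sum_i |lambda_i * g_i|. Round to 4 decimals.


KKT complementary slackness check:
lambda_1 * g_1 = 1.3 * -4.05 = -5.265
lambda_2 * g_2 = 4.03 * -3.82 = -15.3946
lambda_3 * g_3 = 6.61 * -3.61 = -23.8621
Total violation = 5.265 + 15.3946 + 23.8621 = 44.5217


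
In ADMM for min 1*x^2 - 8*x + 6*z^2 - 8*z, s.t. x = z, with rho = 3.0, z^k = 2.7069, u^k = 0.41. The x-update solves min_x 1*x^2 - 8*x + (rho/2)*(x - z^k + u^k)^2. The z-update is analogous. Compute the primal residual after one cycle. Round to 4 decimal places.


ADMM iteration with rho = 3.0, z^k = 2.7069, u^k = 0.41
Step 1: x-update.
Minimize 1*x^2 - 8*x + (3.0/2)*(x - 2.7069 + 0.41)^2
FOC: (2*1 + 3.0)*x = 8 + 3.0*(2.7069 - 0.41)
x^{k+1} = 2.9781
Step 2: z-update.
Minimize 6*z^2 - 8*z + (3.0/2)*(2.9781 - z + 0.41)^2
FOC: (2*6 + 3.0)*z = 8 + 3.0*(2.9781 + 0.41)
z^{k+1} = 1.211
Step 3: u-update.
u^{k+1} = 0.41 + 2.9781 - 1.211 = 2.1772
Step 4: Primal residual = |2.9781 - 1.211| = 1.7672


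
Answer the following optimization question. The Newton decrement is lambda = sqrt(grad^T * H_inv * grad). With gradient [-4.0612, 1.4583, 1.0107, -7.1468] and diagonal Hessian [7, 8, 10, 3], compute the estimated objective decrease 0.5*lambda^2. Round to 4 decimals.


Step 1: H is diagonal, so H^(-1) * g = [-0.5802, 0.1823, 0.1011, -2.3823].
Step 2: g^T H^(-1) g = sum_i g_i^2 / H_ii
  = (-4.0612)^2/7 + (1.4583)^2/8 + (1.0107)^2/10 + (-7.1468)^2/3
  = 2.3562 + 0.2658 + 0.1022 + 17.0256 = 19.7498
Step 3: Objective decrease = 0.5 * g^T H^(-1) g = 9.8749


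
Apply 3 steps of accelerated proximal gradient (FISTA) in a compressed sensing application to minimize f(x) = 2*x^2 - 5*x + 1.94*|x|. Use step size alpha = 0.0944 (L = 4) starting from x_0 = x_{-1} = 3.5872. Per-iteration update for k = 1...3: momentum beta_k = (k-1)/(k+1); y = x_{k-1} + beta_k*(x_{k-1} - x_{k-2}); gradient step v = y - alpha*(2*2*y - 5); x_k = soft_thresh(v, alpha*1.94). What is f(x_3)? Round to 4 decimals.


FISTA on f(x) = 2*x^2 - 5*x + 1.94*|x|
L = 4, alpha = 0.0944
Iteration 1: beta = 0.0, y = 3.5872 + 0.0*(3.5872 - 3.5872) = 3.5872
  grad(y) = 9.3488, v = y - alpha*grad = 2.7047
  prox(v) = soft_thresh(2.7047, 0.1831) = 2.5215
Iteration 2: beta = 0.3333, y = 2.5215 + 0.3333*(2.5215 - 3.5872) = 2.1663
  grad(y) = 3.6653, v = y - alpha*grad = 1.8203
  prox(v) = soft_thresh(1.8203, 0.1831) = 1.6372
Iteration 3: beta = 0.5, y = 1.6372 + 0.5*(1.6372 - 2.5215) = 1.195
  grad(y) = -0.22, v = y - alpha*grad = 1.2158
  prox(v) = soft_thresh(1.2158, 0.1831) = 1.0326
f(x_3) = 2*1.0326^2 - 5*1.0326 + 1.94*|1.0326| = -1.0272


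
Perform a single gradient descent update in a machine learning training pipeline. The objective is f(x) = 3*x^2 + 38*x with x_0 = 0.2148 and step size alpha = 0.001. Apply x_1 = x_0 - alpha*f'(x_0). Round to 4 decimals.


We compute the gradient at x_0 and apply the update.
f'(x) = 6*x + 38
f'(0.2148) = 6*0.2148 + 38 = 39.2888
x_1 = 0.2148 - 0.001*39.2888 = 0.1755


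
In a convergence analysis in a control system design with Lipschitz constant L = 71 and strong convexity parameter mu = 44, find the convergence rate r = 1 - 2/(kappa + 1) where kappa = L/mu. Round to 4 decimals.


Step 1: Compute the condition number.
kappa = L/mu = 71/44 = 1.6136
Step 2: Compute the convergence rate.
r = 1 - 2/(kappa + 1) = 1 - 2*mu/(L + mu) = (L - mu)/(L + mu) = 27/115 = 0.2348


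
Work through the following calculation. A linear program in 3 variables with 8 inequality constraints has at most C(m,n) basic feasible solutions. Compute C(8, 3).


Each vertex corresponds to some choice of n active constraints out of m, so the number of vertices is at most C(m, n) = m! / (n!(m-n)!).
m = 8, n = 3
Numerator: 8 * 7 * 6
Denominator: 3! = 6
C(8, 3) = 56


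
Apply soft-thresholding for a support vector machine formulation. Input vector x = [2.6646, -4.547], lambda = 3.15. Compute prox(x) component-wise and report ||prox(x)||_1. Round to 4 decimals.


Soft-thresholding with lambda = 3.15:
prox(2.6646) = sign(2.6646)*max(|2.6646| - 3.15, 0) = 0.0
prox(-4.547) = sign(-4.547)*max(|-4.547| - 3.15, 0) = -1.397
prox(x) = [0.0, -1.397]
||prox(x)||_1 = 0.0 + 1.397 = 1.397


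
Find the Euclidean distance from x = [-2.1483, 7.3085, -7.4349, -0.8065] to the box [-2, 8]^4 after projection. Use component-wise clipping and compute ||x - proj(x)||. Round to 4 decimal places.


Project each component onto [-2, 8].
clip(-2.1483) = -2.0, clip(7.3085) = 7.3085, clip(-7.4349) = -2.0, clip(-0.8065) = -0.8065
Projection = [-2.0, 7.3085, -2.0, -0.8065]
Squared diffs: [0.022, 0.0, 29.5381, 0.0]
Distance = sqrt(29.5601) = 5.4369


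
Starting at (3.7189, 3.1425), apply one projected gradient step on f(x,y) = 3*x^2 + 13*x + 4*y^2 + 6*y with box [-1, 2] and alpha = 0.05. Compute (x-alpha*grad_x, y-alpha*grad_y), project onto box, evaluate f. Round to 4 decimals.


Step 1: Compute gradient at (3.7189, 3.1425).
grad_x = 2*3*3.7189 + 13 = 35.3134
grad_y = 2*4*3.1425 + 6 = 31.14
Step 2: Gradient step.
x_raw = 3.7189 - 0.05*35.3134 = 1.9532
y_raw = 3.1425 - 0.05*31.14 = 1.5855
Step 3: Project onto [-1, 2].
x_proj = clip(1.9532) = 1.9532
y_proj = clip(1.5855) = 1.5855
Step 4: Evaluate f.
f(1.9532, 1.5855) = 56.4056


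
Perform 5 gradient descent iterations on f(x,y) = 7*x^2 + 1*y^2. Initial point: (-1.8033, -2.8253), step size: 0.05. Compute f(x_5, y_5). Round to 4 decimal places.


Gradient descent on f(x,y) = 7*x^2 + 1*y^2.
Starting point: (-1.8033, -2.8253), alpha = 0.05
Step 1: grad_x = 2*7*-1.8033 = -25.2462, grad_y = 2*1*-2.8253 = -5.6506
  x_1 = -1.8033 - 0.05*-25.2462 = -0.541
  y_1 = -2.8253 - 0.05*-5.6506 = -2.5428
Step 2: grad_x = 2*7*-0.541 = -7.5739, grad_y = 2*1*-2.5428 = -5.0855
  x_2 = -0.541 - 0.05*-7.5739 = -0.1623
  y_2 = -2.5428 - 0.05*-5.0855 = -2.2885
Step 3: grad_x = 2*7*-0.1623 = -2.2722, grad_y = 2*1*-2.2885 = -4.577
  x_3 = -0.1623 - 0.05*-2.2722 = -0.0487
  y_3 = -2.2885 - 0.05*-4.577 = -2.0596
Step 4: grad_x = 2*7*-0.0487 = -0.6816, grad_y = 2*1*-2.0596 = -4.1193
  x_4 = -0.0487 - 0.05*-0.6816 = -0.0146
  y_4 = -2.0596 - 0.05*-4.1193 = -1.8537
Step 5: grad_x = 2*7*-0.0146 = -0.2045, grad_y = 2*1*-1.8537 = -3.7074
  x_5 = -0.0146 - 0.05*-0.2045 = -0.0044
  y_5 = -1.8537 - 0.05*-3.7074 = -1.6683
f(-0.0044, -1.6683) = 7*(-0.0044)^2 + 1*(-1.6683)^2 = 2.7834


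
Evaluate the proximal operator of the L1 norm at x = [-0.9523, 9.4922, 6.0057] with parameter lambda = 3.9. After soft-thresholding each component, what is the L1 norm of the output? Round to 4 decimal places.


Soft-thresholding with lambda = 3.9:
prox(-0.9523) = sign(-0.9523)*max(|-0.9523| - 3.9, 0) = 0.0
prox(9.4922) = sign(9.4922)*max(|9.4922| - 3.9, 0) = 5.5922
prox(6.0057) = sign(6.0057)*max(|6.0057| - 3.9, 0) = 2.1057
prox(x) = [0.0, 5.5922, 2.1057]
||prox(x)||_1 = 0.0 + 5.5922 + 2.1057 = 7.6979


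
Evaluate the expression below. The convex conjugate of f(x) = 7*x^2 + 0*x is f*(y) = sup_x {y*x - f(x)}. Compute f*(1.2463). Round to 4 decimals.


f*(y) = sup_x {y*x - a*x^2 - b*x} = sup_x {(y-b)*x - a*x^2}
FOC: (y - b) - 2a*x = 0 => x* = (y - b)/(2a)
x* = (1.2463 - 0)/(2*7) = 0.089
f*(1.2463) = (y-b)^2/(4a) = (1.2463 - 0)^2/(4*7)
= 1.5533/28 = 0.0555


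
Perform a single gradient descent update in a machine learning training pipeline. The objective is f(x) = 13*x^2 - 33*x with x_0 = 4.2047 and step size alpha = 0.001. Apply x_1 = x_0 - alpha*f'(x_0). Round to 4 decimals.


We compute the gradient at x_0 and apply the update.
f'(x) = 26*x - 33
f'(4.2047) = 26*4.2047 - 33 = 76.3222
x_1 = 4.2047 - 0.001*76.3222 = 4.1284


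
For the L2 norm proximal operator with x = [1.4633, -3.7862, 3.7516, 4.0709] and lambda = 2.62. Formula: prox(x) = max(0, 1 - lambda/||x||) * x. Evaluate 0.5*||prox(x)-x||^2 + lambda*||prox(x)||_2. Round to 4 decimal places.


Step 1: Compute ||x||.
||x|| = 6.8646
Step 2: Compute scaling factor.
scale = max(0, 1 - 2.62/6.8646) = 0.6183
Step 3: prox(x) = [0.9048, -2.3411, 2.3197, 2.5172]
||prox(x)|| = 4.2446
Step 4: Proximal objective.
0.5*||prox-x||^2 = 3.4322
lambda*||prox|| = 11.1209
Total = 14.5532


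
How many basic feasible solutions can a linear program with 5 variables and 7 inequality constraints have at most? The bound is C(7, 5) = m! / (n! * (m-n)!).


Each vertex corresponds to some choice of n active constraints out of m, so the number of vertices is at most C(m, n) = m! / (n!(m-n)!).
m = 7, n = 5
Numerator: 7 * 6 * 5 * 4 * 3
Denominator: 5! = 120
C(7, 5) = 21


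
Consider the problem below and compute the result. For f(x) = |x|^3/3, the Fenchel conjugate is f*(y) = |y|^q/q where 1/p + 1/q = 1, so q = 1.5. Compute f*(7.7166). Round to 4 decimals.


The conjugate exponent q satisfies 1/p + 1/q = 1.
p = 3, so q = 3/(3 - 1) = 1.5
|y|^q = 7.7166^1.5 = 21.4358
f*(7.7166) = 21.4358 / 1.5 = 14.2905


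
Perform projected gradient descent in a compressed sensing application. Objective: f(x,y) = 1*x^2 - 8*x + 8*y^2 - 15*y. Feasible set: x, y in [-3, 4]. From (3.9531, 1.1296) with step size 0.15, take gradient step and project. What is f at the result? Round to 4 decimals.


Step 1: Compute gradient at (3.9531, 1.1296).
grad_x = 2*1*3.9531 - 8 = -0.0938
grad_y = 2*8*1.1296 - 15 = 3.0736
Step 2: Gradient step.
x_raw = 3.9531 - 0.15*-0.0938 = 3.9672
y_raw = 1.1296 - 0.15*3.0736 = 0.6686
Step 3: Project onto [-3, 4].
x_proj = clip(3.9672) = 3.9672
y_proj = clip(0.6686) = 0.6686
Step 4: Evaluate f.
f(3.9672, 0.6686) = -22.4515


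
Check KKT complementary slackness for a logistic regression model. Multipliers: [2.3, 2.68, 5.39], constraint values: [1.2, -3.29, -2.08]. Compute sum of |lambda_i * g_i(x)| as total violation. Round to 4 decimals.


KKT complementary slackness check:
lambda_1 * g_1 = 2.3 * 1.2 = 2.76
lambda_2 * g_2 = 2.68 * -3.29 = -8.8172
lambda_3 * g_3 = 5.39 * -2.08 = -11.2112
Total violation = 2.76 + 8.8172 + 11.2112 = 22.7884


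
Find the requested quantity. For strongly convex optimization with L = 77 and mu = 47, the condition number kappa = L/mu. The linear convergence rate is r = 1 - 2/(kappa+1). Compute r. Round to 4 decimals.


Step 1: Compute the condition number.
kappa = L/mu = 77/47 = 1.6383
Step 2: Compute the convergence rate.
r = 1 - 2/(kappa + 1) = 1 - 2*mu/(L + mu) = (L - mu)/(L + mu) = 30/124 = 0.2419


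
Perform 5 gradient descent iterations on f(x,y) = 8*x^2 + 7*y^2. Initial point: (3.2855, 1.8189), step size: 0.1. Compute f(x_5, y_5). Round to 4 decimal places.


Gradient descent on f(x,y) = 8*x^2 + 7*y^2.
Starting point: (3.2855, 1.8189), alpha = 0.1
Step 1: grad_x = 2*8*3.2855 = 52.568, grad_y = 2*7*1.8189 = 25.4646
  x_1 = 3.2855 - 0.1*52.568 = -1.9713
  y_1 = 1.8189 - 0.1*25.4646 = -0.7276
Step 2: grad_x = 2*8*-1.9713 = -31.5408, grad_y = 2*7*-0.7276 = -10.1858
  x_2 = -1.9713 - 0.1*-31.5408 = 1.1828
  y_2 = -0.7276 - 0.1*-10.1858 = 0.291
Step 3: grad_x = 2*8*1.1828 = 18.9245, grad_y = 2*7*0.291 = 4.0743
  x_3 = 1.1828 - 0.1*18.9245 = -0.7097
  y_3 = 0.291 - 0.1*4.0743 = -0.1164
Step 4: grad_x = 2*8*-0.7097 = -11.3547, grad_y = 2*7*-0.1164 = -1.6297
  x_4 = -0.7097 - 0.1*-11.3547 = 0.4258
  y_4 = -0.1164 - 0.1*-1.6297 = 0.0466
Step 5: grad_x = 2*8*0.4258 = 6.8128, grad_y = 2*7*0.0466 = 0.6519
  x_5 = 0.4258 - 0.1*6.8128 = -0.2555
  y_5 = 0.0466 - 0.1*0.6519 = -0.0186
f(-0.2555, -0.0186) = 8*(-0.2555)^2 + 7*(-0.0186)^2 = 0.5246


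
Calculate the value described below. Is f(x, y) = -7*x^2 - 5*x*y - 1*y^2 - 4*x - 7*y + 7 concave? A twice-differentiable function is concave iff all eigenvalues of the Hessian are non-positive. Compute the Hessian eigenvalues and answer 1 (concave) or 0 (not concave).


The Hessian of f(x,y) = -7*x^2 - 5*x*y - 1*y^2 - 4*x - 7*y + 7 is:
H = [[-14, -5], [-5, -2]]
Trace = -14 - 2 = -16
Determinant = -14*-2 - (-5)^2 = 3
Discriminant = (-16)^2 - 4*3 = 244.0
Eigenvalues: lambda_1 = -15.8102, lambda_2 = -0.1898
The function is concave.

1


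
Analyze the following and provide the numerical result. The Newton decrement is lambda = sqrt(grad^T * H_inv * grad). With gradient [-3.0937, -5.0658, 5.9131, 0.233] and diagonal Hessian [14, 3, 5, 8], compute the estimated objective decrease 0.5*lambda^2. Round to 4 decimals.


Step 1: H is diagonal, so H^(-1) * g = [-0.221, -1.6886, 1.1826, 0.0291].
Step 2: g^T H^(-1) g = sum_i g_i^2 / H_ii
  = (-3.0937)^2/14 + (-5.0658)^2/3 + (5.9131)^2/5 + (0.233)^2/8
  = 0.6836 + 8.5541 + 6.993 + 0.0068 = 16.2375
Step 3: Objective decrease = 0.5 * g^T H^(-1) g = 8.1187


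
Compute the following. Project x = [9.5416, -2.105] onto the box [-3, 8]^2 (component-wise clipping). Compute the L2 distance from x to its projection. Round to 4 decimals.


Project each component onto [-3, 8].
clip(9.5416) = 8.0, clip(-2.105) = -2.105
Projection = [8.0, -2.105]
Squared diffs: [2.3765, 0.0]
Distance = sqrt(2.3765) = 1.5416


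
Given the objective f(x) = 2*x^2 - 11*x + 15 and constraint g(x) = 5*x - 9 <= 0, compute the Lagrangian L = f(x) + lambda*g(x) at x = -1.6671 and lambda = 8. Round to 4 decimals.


Step 1: Evaluate f(x).
f(-1.6671) = 2*(-1.6671)^2 - 11*(-1.6671) + 15 = 38.8965
Step 2: Evaluate g(x).
g(-1.6671) = 5*-1.6671 - 9 = -17.3355
Step 3: Compute Lagrangian.
L = 38.8965 + 8*-17.3355 = -99.7875


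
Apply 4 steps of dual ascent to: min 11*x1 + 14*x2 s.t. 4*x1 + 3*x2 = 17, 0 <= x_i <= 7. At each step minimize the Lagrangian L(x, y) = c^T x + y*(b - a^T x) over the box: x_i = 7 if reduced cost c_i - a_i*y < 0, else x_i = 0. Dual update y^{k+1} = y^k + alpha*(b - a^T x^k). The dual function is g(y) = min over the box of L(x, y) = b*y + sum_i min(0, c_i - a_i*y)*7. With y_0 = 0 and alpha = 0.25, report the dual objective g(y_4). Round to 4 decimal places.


Dual ascent for LP: min 11*x1 + 14*x2, 4*x1 + 3*x2 = 17, 0 <= x_i <= 7
Step 1: y^k = 0.0, reduced costs: (11.0, 14.0)
  x^k = (0.0, 0.0), subgradient = b - a^T x = 17.0
  y^{k+1} = 0.0 + 0.25*17.0 = 4.25
Step 2: y^k = 4.25, reduced costs: (-6.0, 1.25)
  x^k = (7.0, 0.0), subgradient = b - a^T x = -11.0
  y^{k+1} = 4.25 + 0.25*-11.0 = 1.5
Step 3: y^k = 1.5, reduced costs: (5.0, 9.5)
  x^k = (0.0, 0.0), subgradient = b - a^T x = 17.0
  y^{k+1} = 1.5 + 0.25*17.0 = 5.75
Step 4: y^k = 5.75, reduced costs: (-12.0, -3.25)
  x^k = (7.0, 7.0), subgradient = b - a^T x = -32.0
  y^{k+1} = 5.75 + 0.25*-32.0 = -2.25
Dual objective at y_4 = -2.25: reduced costs (20.0, 20.75), box minimizer x = (0.0, 0.0)
g(y_4) = b*y + (c1 - a1*y)*x1 + (c2 - a2*y)*x2 = 17*(-2.25) + 20.0*0.0 + 20.75*0.0 = -38.25 + 0.0 + 0.0 = -38.25


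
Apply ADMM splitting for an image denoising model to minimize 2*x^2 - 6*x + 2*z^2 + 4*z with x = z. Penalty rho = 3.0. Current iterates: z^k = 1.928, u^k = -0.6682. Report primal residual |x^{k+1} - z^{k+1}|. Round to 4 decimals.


ADMM iteration with rho = 3.0, z^k = 1.928, u^k = -0.6682
Step 1: x-update.
Minimize 2*x^2 - 6*x + (3.0/2)*(x - 1.928 - 0.6682)^2
FOC: (2*2 + 3.0)*x = 6 + 3.0*(1.928 + 0.6682)
x^{k+1} = 1.9698
Step 2: z-update.
Minimize 2*z^2 + 4*z + (3.0/2)*(1.9698 - z - 0.6682)^2
FOC: (2*2 + 3.0)*z = -4 + 3.0*(1.9698 - 0.6682)
z^{k+1} = -0.0136
Step 3: u-update.
u^{k+1} = -0.6682 + 1.9698 + 0.0136 = 1.3152
Step 4: Primal residual = |1.9698 + 0.0136| = 1.9834


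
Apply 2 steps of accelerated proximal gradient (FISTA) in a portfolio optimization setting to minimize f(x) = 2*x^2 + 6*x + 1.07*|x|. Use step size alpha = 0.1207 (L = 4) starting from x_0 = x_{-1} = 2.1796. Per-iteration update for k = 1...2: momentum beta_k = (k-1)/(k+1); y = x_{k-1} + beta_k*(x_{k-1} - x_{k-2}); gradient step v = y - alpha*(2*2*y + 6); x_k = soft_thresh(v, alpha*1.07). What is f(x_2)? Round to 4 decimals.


FISTA on f(x) = 2*x^2 + 6*x + 1.07*|x|
L = 4, alpha = 0.1207
Iteration 1: beta = 0.0, y = 2.1796 + 0.0*(2.1796 - 2.1796) = 2.1796
  grad(y) = 14.7184, v = y - alpha*grad = 0.4031
  prox(v) = soft_thresh(0.4031, 0.1291) = 0.2739
Iteration 2: beta = 0.3333, y = 0.2739 + 0.3333*(0.2739 - 2.1796) = -0.3613
  grad(y) = 4.5549, v = y - alpha*grad = -0.9111
  prox(v) = soft_thresh(-0.9111, 0.1291) = -0.7819
f(x_2) = 2*(-0.7819)^2 + 6*(-0.7819) + 1.07*|-0.7819| = -2.632


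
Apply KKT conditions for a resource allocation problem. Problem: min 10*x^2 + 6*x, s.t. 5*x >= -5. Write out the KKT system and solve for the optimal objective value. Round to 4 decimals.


Step 1: Try lambda = 0 (constraint inactive).
Stationarity: 2*10*x + 6 = 0
x* = -6/(2*10) = -0.3
Check constraint: 5*-0.3 = -1.5 >= -5 -- satisfied.
Step 2: Compute optimal value.
f(x*) = 10*(-0.3)^2 + 6*(-0.3) = -0.9


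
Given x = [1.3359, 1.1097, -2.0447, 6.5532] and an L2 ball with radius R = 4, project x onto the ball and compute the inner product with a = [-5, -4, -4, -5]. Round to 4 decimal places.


Step 1: Compute ||x|| (intermediates to 6 decimals).
||x|| = sqrt(1.3359^2 + 1.1097^2 + (-2.0447)^2 + 6.5532^2) = 7.081052
Step 2: Project.
Since ||x|| > R, scale = R/||x|| = 4/7.081052 = 0.564888, proj(x) = scale * x
proj(x) = [0.754634, 0.626856, -1.155026, 3.701824]
Step 3: Dot product.
a^T * proj(x) = -5*0.754634 - 4*0.626856 - 4*(-1.155026) - 5*3.701824 = -20.1696


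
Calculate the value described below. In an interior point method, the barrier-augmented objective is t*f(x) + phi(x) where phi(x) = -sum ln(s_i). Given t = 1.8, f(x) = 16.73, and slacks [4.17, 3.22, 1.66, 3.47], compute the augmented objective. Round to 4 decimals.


Step 1: Compute log-barrier.
ln values: [1.4279, 1.1694, 0.5068, 1.2442]
phi = -(1.4279 + 1.1694 + 0.5068 + 1.2442) = -4.3483
Step 2: Compute augmented objective.
t*f(x) = 1.8*16.73 = 30.114
Total = 30.114 - 4.3483 = 25.7657


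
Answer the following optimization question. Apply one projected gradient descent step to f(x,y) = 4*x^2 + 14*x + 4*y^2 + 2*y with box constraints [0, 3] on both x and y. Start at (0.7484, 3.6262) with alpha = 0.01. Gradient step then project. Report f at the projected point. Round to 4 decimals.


Step 1: Compute gradient at (0.7484, 3.6262).
grad_x = 2*4*0.7484 + 14 = 19.9872
grad_y = 2*4*3.6262 + 2 = 31.0096
Step 2: Gradient step.
x_raw = 0.7484 - 0.01*19.9872 = 0.5485
y_raw = 3.6262 - 0.01*31.0096 = 3.3161
Step 3: Project onto [0, 3].
x_proj = clip(0.5485) = 0.5485
y_proj = clip(3.3161) = 3.0
Step 4: Evaluate f.
f(0.5485, 3.0) = 50.8829


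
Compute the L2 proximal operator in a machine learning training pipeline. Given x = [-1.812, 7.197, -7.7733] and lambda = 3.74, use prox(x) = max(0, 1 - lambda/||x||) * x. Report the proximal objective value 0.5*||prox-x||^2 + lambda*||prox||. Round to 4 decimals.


Step 1: Compute ||x||.
||x|| = 10.7473
Step 2: Compute scaling factor.
scale = max(0, 1 - 3.74/10.7473) = 0.652
Step 3: prox(x) = [-1.1814, 4.6925, -5.0682]
||prox(x)|| = 7.0073
Step 4: Proximal objective.
0.5*||prox-x||^2 = 6.9938
lambda*||prox|| = 26.2073
Total = 33.2011


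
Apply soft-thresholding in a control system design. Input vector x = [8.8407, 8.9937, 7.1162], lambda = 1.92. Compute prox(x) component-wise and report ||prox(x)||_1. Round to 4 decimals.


Soft-thresholding with lambda = 1.92:
prox(8.8407) = sign(8.8407)*max(|8.8407| - 1.92, 0) = 6.9207
prox(8.9937) = sign(8.9937)*max(|8.9937| - 1.92, 0) = 7.0737
prox(7.1162) = sign(7.1162)*max(|7.1162| - 1.92, 0) = 5.1962
prox(x) = [6.9207, 7.0737, 5.1962]
||prox(x)||_1 = 6.9207 + 7.0737 + 5.1962 = 19.1906


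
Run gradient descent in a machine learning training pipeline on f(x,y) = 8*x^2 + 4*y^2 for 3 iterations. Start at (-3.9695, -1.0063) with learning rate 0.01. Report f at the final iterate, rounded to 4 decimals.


Gradient descent on f(x,y) = 8*x^2 + 4*y^2.
Starting point: (-3.9695, -1.0063), alpha = 0.01
Step 1: grad_x = 2*8*-3.9695 = -63.512, grad_y = 2*4*-1.0063 = -8.0504
  x_1 = -3.9695 - 0.01*-63.512 = -3.3344
  y_1 = -1.0063 - 0.01*-8.0504 = -0.9258
Step 2: grad_x = 2*8*-3.3344 = -53.3501, grad_y = 2*4*-0.9258 = -7.4064
  x_2 = -3.3344 - 0.01*-53.3501 = -2.8009
  y_2 = -0.9258 - 0.01*-7.4064 = -0.8517
Step 3: grad_x = 2*8*-2.8009 = -44.8141, grad_y = 2*4*-0.8517 = -6.8139
  x_3 = -2.8009 - 0.01*-44.8141 = -2.3527
  y_3 = -0.8517 - 0.01*-6.8139 = -0.7836
f(-2.3527, -0.7836) = 8*(-2.3527)^2 + 4*(-0.7836)^2 = 46.7391


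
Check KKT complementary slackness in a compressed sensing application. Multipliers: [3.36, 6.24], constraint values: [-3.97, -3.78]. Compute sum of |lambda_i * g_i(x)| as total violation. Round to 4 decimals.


KKT complementary slackness check:
lambda_1 * g_1 = 3.36 * -3.97 = -13.3392
lambda_2 * g_2 = 6.24 * -3.78 = -23.5872
Total violation = 13.3392 + 23.5872 = 36.9264


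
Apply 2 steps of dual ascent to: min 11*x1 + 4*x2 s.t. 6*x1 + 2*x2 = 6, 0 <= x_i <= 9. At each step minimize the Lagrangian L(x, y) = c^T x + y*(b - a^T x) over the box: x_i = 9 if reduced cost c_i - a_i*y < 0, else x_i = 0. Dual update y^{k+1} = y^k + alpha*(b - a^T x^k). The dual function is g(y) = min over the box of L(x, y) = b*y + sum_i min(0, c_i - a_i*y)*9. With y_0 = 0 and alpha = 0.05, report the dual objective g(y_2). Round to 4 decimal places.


Dual ascent for LP: min 11*x1 + 4*x2, 6*x1 + 2*x2 = 6, 0 <= x_i <= 9
Step 1: y^k = 0.0, reduced costs: (11.0, 4.0)
  x^k = (0.0, 0.0), subgradient = b - a^T x = 6.0
  y^{k+1} = 0.0 + 0.05*6.0 = 0.3
Step 2: y^k = 0.3, reduced costs: (9.2, 3.4)
  x^k = (0.0, 0.0), subgradient = b - a^T x = 6.0
  y^{k+1} = 0.3 + 0.05*6.0 = 0.6
Dual objective at y_2 = 0.6: reduced costs (7.4, 2.8), box minimizer x = (0.0, 0.0)
g(y_2) = b*y + (c1 - a1*y)*x1 + (c2 - a2*y)*x2 = 6*0.6 + 7.4*0.0 + 2.8*0.0 = 3.6 + 0.0 + 0.0 = 3.6


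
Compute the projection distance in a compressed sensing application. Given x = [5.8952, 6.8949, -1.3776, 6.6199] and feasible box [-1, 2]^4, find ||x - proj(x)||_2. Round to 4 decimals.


Project each component onto [-1, 2].
clip(5.8952) = 2.0, clip(6.8949) = 2.0, clip(-1.3776) = -1.0, clip(6.6199) = 2.0
Projection = [2.0, 2.0, -1.0, 2.0]
Squared diffs: [15.1726, 23.96, 0.1426, 21.3435]
Distance = sqrt(60.6187) = 7.7858


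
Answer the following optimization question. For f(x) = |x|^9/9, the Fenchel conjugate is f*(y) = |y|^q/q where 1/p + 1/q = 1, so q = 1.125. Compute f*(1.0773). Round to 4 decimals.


The conjugate exponent q satisfies 1/p + 1/q = 1.
p = 9, so q = 9/(9 - 1) = 1.125
|y|^q = 1.0773^1.125 = 1.0874
f*(1.0773) = 1.0874 / 1.125 = 0.9666


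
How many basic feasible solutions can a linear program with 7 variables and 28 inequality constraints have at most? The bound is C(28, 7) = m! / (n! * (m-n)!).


Each vertex corresponds to some choice of n active constraints out of m, so the number of vertices is at most C(m, n) = m! / (n!(m-n)!).
m = 28, n = 7
Numerator: 28 * 27 * 26 * 25 * 24 * 23 * 22
Denominator: 7! = 5040
C(28, 7) = 1184040


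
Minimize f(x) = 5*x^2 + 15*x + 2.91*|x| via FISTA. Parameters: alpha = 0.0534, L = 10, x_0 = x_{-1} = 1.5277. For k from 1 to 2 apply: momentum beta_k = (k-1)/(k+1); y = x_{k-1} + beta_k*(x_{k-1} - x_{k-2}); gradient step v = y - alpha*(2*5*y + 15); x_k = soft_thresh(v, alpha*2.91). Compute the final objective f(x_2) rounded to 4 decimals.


FISTA on f(x) = 5*x^2 + 15*x + 2.91*|x|
L = 10, alpha = 0.0534
Iteration 1: beta = 0.0, y = 1.5277 + 0.0*(1.5277 - 1.5277) = 1.5277
  grad(y) = 30.277, v = y - alpha*grad = -0.0891
  prox(v) = soft_thresh(-0.0891, 0.1554) = 0.0
Iteration 2: beta = 0.3333, y = 0.0 + 0.3333*(0.0 - 1.5277) = -0.5092
  grad(y) = 9.9077, v = y - alpha*grad = -1.0383
  prox(v) = soft_thresh(-1.0383, 0.1554) = -0.8829
f(x_2) = 5*(-0.8829)^2 + 15*(-0.8829) + 2.91*|-0.8829| = -6.7767


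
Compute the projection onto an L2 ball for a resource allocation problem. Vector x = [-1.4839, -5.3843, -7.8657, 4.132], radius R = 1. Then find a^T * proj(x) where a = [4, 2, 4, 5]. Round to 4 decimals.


Step 1: Compute ||x|| (intermediates to 6 decimals).
||x|| = sqrt((-1.4839)^2 + (-5.3843)^2 + (-7.8657)^2 + 4.132^2) = 10.494537
Step 2: Project.
Since ||x|| > R, scale = R/||x|| = 1/10.494537 = 0.095288, proj(x) = scale * x
proj(x) = [-0.141398, -0.513059, -0.749507, 0.39373]
Step 3: Dot product.
a^T * proj(x) = 4*(-0.141398) + 2*(-0.513059) + 4*(-0.749507) + 5*0.39373 = -2.6211


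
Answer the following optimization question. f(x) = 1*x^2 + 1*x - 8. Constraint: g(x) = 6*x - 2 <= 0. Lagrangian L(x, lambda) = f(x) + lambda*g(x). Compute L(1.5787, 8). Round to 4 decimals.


Step 1: Evaluate f(x).
f(1.5787) = 1*1.5787^2 + 1*1.5787 - 8 = -3.929
Step 2: Evaluate g(x).
g(1.5787) = 6*1.5787 - 2 = 7.4722
Step 3: Compute Lagrangian.
L = -3.929 + 8*7.4722 = 55.8486


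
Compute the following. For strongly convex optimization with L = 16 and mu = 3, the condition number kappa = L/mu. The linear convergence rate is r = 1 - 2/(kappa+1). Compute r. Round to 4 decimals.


Step 1: Compute the condition number.
kappa = L/mu = 16/3 = 5.3333
Step 2: Compute the convergence rate.
r = 1 - 2/(kappa + 1) = 1 - 2*mu/(L + mu) = (L - mu)/(L + mu) = 13/19 = 0.6842


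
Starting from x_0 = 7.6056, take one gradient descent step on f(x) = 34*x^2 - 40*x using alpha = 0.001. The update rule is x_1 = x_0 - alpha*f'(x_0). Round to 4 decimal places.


We compute the gradient at x_0 and apply the update.
f'(x) = 68*x - 40
f'(7.6056) = 68*7.6056 - 40 = 477.1808
x_1 = 7.6056 - 0.001*477.1808 = 7.1284


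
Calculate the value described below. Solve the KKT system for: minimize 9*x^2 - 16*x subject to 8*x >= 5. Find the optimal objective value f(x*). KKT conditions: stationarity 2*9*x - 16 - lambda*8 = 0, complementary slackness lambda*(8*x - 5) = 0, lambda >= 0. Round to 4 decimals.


Step 1: Try lambda = 0 (constraint inactive).
Stationarity: 2*9*x - 16 = 0
x* = 16/(2*9) = 8/9 = 0.8889 (rounded; the exact value 8/9 is used below)
Check constraint: 8*0.8889 = 7.1112 >= 5 -- satisfied.
Step 2: Compute optimal value.
f(x*) = 9*(8/9)^2 - 16*(8/9) = -7.1111


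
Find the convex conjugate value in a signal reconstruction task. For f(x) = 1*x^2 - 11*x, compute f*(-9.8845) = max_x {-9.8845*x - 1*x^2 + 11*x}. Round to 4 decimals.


f*(y) = sup_x {y*x - a*x^2 - b*x} = sup_x {(y-b)*x - a*x^2}
FOC: (y - b) - 2a*x = 0 => x* = (y - b)/(2a)
x* = (-9.8845 + 11)/(2*1) = 0.5578
f*(-9.8845) = (y-b)^2/(4a) = (-9.8845 + 11)^2/(4*1)
= 1.2443/4 = 0.3111


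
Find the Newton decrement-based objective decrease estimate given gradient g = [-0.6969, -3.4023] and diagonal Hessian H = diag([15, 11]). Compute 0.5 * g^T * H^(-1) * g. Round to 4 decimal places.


Step 1: H is diagonal, so H^(-1) * g = [-0.0465, -0.3093].
Step 2: g^T H^(-1) g = sum_i g_i^2 / H_ii
  = (-0.6969)^2/15 + (-3.4023)^2/11
  = 0.0324 + 1.0523 = 1.0847
Step 3: Objective decrease = 0.5 * g^T H^(-1) g = 0.5424


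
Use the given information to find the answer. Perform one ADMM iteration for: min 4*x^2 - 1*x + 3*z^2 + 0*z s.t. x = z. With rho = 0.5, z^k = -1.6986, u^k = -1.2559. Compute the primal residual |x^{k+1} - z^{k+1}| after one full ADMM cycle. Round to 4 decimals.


ADMM iteration with rho = 0.5, z^k = -1.6986, u^k = -1.2559
Step 1: x-update.
Minimize 4*x^2 - 1*x + (0.5/2)*(x + 1.6986 - 1.2559)^2
FOC: (2*4 + 0.5)*x = 1 + 0.5*(-1.6986 + 1.2559)
x^{k+1} = 0.0916
Step 2: z-update.
Minimize 3*z^2 + 0*z + (0.5/2)*(0.0916 - z - 1.2559)^2
FOC: (2*3 + 0.5)*z = 0 + 0.5*(0.0916 - 1.2559)
z^{k+1} = -0.0896
Step 3: u-update.
u^{k+1} = -1.2559 + 0.0916 + 0.0896 = -1.0747
Step 4: Primal residual = |0.0916 + 0.0896| = 0.1812


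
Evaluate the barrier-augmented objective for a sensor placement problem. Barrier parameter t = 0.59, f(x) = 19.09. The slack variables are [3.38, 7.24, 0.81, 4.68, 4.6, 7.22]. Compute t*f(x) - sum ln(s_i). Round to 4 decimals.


Step 1: Compute log-barrier.
ln values: [1.2179, 1.9796, -0.2107, 1.5433, 1.5261, 1.9769]
phi = -(1.2179 + 1.9796 - 0.2107 + 1.5433 + 1.5261 + 1.9769) = -8.033
Step 2: Compute augmented objective.
t*f(x) = 0.59*19.09 = 11.2631
Total = 11.2631 - 8.033 = 3.2301


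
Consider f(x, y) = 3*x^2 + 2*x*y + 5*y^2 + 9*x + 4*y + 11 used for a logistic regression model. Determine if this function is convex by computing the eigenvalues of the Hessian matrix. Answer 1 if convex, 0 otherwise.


The Hessian of f(x,y) = 3*x^2 + 2*x*y + 5*y^2 + 9*x + 4*y + 11 is:
H = [[6, 2], [2, 10]]
Trace = 6 + 10 = 16
Determinant = 6*10 - (2)^2 = 56
Discriminant = (16)^2 - 4*56 = 32.0
Eigenvalues: lambda_1 = 5.1716, lambda_2 = 10.8284
The function is convex.

1


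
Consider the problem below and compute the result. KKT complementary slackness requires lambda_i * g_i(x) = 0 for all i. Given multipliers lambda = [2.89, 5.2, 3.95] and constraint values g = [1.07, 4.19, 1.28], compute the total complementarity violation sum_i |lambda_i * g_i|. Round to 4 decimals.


KKT complementary slackness check:
lambda_1 * g_1 = 2.89 * 1.07 = 3.0923
lambda_2 * g_2 = 5.2 * 4.19 = 21.788
lambda_3 * g_3 = 3.95 * 1.28 = 5.056
Total violation = 3.0923 + 21.788 + 5.056 = 29.9363


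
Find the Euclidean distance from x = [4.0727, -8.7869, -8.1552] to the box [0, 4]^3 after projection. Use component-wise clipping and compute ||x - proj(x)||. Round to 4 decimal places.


Project each component onto [0, 4].
clip(4.0727) = 4.0, clip(-8.7869) = 0.0, clip(-8.1552) = 0.0
Projection = [4.0, 0.0, 0.0]
Squared diffs: [0.0053, 77.2096, 66.5073]
Distance = sqrt(143.7222) = 11.9884


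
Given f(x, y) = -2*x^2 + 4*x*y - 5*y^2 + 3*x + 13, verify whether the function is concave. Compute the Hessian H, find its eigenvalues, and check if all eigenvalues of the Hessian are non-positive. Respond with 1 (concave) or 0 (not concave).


The Hessian of f(x,y) = -2*x^2 + 4*x*y - 5*y^2 + 3*x + 13 is:
H = [[-4, 4], [4, -10]]
Trace = -4 - 10 = -14
Determinant = -4*-10 - (4)^2 = 24
Discriminant = (-14)^2 - 4*24 = 100.0
Eigenvalues: lambda_1 = -12.0, lambda_2 = -2.0
The function is concave.

1


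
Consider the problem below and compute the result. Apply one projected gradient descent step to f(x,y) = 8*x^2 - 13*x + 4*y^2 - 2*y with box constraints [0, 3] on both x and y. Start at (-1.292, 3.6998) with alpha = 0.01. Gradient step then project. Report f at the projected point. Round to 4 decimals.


Step 1: Compute gradient at (-1.292, 3.6998).
grad_x = 2*8*-1.292 - 13 = -33.672
grad_y = 2*4*3.6998 - 2 = 27.5984
Step 2: Gradient step.
x_raw = -1.292 - 0.01*-33.672 = -0.9553
y_raw = 3.6998 - 0.01*27.5984 = 3.4238
Step 3: Project onto [0, 3].
x_proj = clip(-0.9553) = 0.0
y_proj = clip(3.4238) = 3.0
Step 4: Evaluate f.
f(0.0, 3.0) = 30.0


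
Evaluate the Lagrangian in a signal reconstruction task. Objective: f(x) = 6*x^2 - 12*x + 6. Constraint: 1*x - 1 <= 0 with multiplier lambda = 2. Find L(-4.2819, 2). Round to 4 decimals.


Step 1: Evaluate f(x).
f(-4.2819) = 6*(-4.2819)^2 - 12*(-4.2819) + 6 = 167.3908
Step 2: Evaluate g(x).
g(-4.2819) = 1*-4.2819 - 1 = -5.2819
Step 3: Compute Lagrangian.
L = 167.3908 + 2*-5.2819 = 156.827


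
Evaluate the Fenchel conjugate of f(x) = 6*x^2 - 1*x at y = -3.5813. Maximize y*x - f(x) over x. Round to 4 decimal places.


f*(y) = sup_x {y*x - a*x^2 - b*x} = sup_x {(y-b)*x - a*x^2}
FOC: (y - b) - 2a*x = 0 => x* = (y - b)/(2a)
x* = (-3.5813 + 1)/(2*6) = -0.2151
f*(-3.5813) = (y-b)^2/(4a) = (-3.5813 + 1)^2/(4*6)
= 6.6631/24 = 0.2776


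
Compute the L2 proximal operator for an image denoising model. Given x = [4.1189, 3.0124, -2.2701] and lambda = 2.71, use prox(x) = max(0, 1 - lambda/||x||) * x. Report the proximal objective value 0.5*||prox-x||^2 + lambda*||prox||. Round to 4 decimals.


Step 1: Compute ||x||.
||x|| = 5.5851
Step 2: Compute scaling factor.
scale = max(0, 1 - 2.71/5.5851) = 0.5148
Step 3: prox(x) = [2.1203, 1.5507, -1.1686]
||prox(x)|| = 2.8751
Step 4: Proximal objective.
0.5*||prox-x||^2 = 3.6721
lambda*||prox|| = 7.7915
Total = 11.4635


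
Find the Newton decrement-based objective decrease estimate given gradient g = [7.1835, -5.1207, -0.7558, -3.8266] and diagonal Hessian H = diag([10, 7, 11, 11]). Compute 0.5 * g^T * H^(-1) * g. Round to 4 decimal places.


Step 1: H is diagonal, so H^(-1) * g = [0.7184, -0.7315, -0.0687, -0.3479].
Step 2: g^T H^(-1) g = sum_i g_i^2 / H_ii
  = (7.1835)^2/10 + (-5.1207)^2/7 + (-0.7558)^2/11 + (-3.8266)^2/11
  = 5.1603 + 3.7459 + 0.0519 + 1.3312 = 10.2893
Step 3: Objective decrease = 0.5 * g^T H^(-1) g = 5.1447


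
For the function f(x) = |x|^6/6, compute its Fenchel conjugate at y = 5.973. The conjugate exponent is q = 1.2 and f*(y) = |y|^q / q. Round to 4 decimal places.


The conjugate exponent q satisfies 1/p + 1/q = 1.
p = 6, so q = 6/(6 - 1) = 1.2
|y|^q = 5.973^1.2 = 8.5395
f*(5.973) = 8.5395 / 1.2 = 7.1162


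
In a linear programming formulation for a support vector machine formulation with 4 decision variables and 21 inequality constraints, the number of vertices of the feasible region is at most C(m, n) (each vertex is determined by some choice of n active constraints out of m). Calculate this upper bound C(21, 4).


Each vertex corresponds to some choice of n active constraints out of m, so the number of vertices is at most C(m, n) = m! / (n!(m-n)!).
m = 21, n = 4
Numerator: 21 * 20 * 19 * 18
Denominator: 4! = 24
C(21, 4) = 5985


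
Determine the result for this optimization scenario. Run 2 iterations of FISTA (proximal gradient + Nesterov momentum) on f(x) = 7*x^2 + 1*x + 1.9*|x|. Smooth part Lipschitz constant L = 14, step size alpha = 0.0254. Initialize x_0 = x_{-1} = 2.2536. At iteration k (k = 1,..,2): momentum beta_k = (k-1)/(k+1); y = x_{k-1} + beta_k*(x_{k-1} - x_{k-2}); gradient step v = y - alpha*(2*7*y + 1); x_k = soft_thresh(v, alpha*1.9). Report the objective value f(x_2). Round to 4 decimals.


FISTA on f(x) = 7*x^2 + 1*x + 1.9*|x|
L = 14, alpha = 0.0254
Iteration 1: beta = 0.0, y = 2.2536 + 0.0*(2.2536 - 2.2536) = 2.2536
  grad(y) = 32.5504, v = y - alpha*grad = 1.4268
  prox(v) = soft_thresh(1.4268, 0.0483) = 1.3786
Iteration 2: beta = 0.3333, y = 1.3786 + 0.3333*(1.3786 - 2.2536) = 1.0869
  grad(y) = 16.2163, v = y - alpha*grad = 0.675
  prox(v) = soft_thresh(0.675, 0.0483) = 0.6267
f(x_2) = 7*0.6267^2 + 1*0.6267 + 1.9*|0.6267| = 4.567


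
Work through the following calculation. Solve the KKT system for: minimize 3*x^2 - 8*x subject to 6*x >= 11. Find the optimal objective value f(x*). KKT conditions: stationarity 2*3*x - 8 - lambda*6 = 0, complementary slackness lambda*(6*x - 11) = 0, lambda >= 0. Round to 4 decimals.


Step 1: Try lambda = 0 (constraint inactive).
x_unc = 8/(2*3) = 1.3333
Check: 6*1.3333 = 7.9998 < 11 -- violated!
Step 2: Constraint must be active: 6*x = 11
x* = 11/6 = 1.8333 (rounded; the exact value 11/6 is used below)
lambda = (2*3*(11/6) - 8)/6 = 0.5
Step 3: Compute optimal value.
f(x*) = 3*(11/6)^2 - 8*(11/6) = -4.5833


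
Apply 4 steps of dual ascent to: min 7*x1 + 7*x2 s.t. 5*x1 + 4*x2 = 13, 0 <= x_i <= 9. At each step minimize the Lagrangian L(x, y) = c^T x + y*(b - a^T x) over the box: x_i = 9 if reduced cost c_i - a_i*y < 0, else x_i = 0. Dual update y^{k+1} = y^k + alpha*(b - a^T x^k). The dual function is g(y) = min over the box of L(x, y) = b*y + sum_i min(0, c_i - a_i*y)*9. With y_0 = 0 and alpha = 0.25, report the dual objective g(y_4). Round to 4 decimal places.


Dual ascent for LP: min 7*x1 + 7*x2, 5*x1 + 4*x2 = 13, 0 <= x_i <= 9
Step 1: y^k = 0.0, reduced costs: (7.0, 7.0)
  x^k = (0.0, 0.0), subgradient = b - a^T x = 13.0
  y^{k+1} = 0.0 + 0.25*13.0 = 3.25
Step 2: y^k = 3.25, reduced costs: (-9.25, -6.0)
  x^k = (9.0, 9.0), subgradient = b - a^T x = -68.0
  y^{k+1} = 3.25 + 0.25*-68.0 = -13.75
Step 3: y^k = -13.75, reduced costs: (75.75, 62.0)
  x^k = (0.0, 0.0), subgradient = b - a^T x = 13.0
  y^{k+1} = -13.75 + 0.25*13.0 = -10.5
Step 4: y^k = -10.5, reduced costs: (59.5, 49.0)
  x^k = (0.0, 0.0), subgradient = b - a^T x = 13.0
  y^{k+1} = -10.5 + 0.25*13.0 = -7.25
Dual objective at y_4 = -7.25: reduced costs (43.25, 36.0), box minimizer x = (0.0, 0.0)
g(y_4) = b*y + (c1 - a1*y)*x1 + (c2 - a2*y)*x2 = 13*(-7.25) + 43.25*0.0 + 36.0*0.0 = -94.25 + 0.0 + 0.0 = -94.25
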